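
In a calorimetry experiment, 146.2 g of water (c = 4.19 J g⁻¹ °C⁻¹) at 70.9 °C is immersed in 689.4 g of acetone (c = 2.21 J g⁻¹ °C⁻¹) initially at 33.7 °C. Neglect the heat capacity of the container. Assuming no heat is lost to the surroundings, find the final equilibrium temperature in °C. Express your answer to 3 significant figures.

T_f = 44.4 °C

Heat lost by water = heat gained by acetone.
(146.2)(4.19)(70.9 − T) = (689.4)(2.21)(T − 33.7)
612.578 (70.9 − T) = 1523.574 (T − 33.7)
43432 − 612.578 T = 1523.574 T − 51344
94776 = 2136.152 T
T = 44.37 °C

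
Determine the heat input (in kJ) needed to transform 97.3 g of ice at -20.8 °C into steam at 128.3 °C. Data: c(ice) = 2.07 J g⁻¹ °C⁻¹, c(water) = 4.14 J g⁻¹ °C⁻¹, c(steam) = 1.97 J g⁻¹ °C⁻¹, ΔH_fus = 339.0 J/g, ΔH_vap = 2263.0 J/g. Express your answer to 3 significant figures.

q1 (heat ice -20.8→0.0 °C): 97.3 × 2.07 × 20.8 = 4189 J
q2 (melt at 0 °C): 97.3 × 339.0 = 32985 J
q3 (heat water 0.0→100.0 °C): 97.3 × 4.14 × 100.0 = 40282 J
q4 (vaporize at 100 °C): 97.3 × 2263.0 = 220190 J
q5 (heat steam 100.0→128.3 °C): 97.3 × 1.97 × 28.3 = 5425 J
Total: 4189 + 32985 + 40282 + 220190 + 5425 = 303071 J = 303 kJ

q = 303 kJ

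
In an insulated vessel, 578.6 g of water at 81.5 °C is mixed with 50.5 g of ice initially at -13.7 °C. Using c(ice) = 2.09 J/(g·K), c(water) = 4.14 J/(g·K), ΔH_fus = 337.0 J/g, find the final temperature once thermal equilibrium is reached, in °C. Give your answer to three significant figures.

Heat to bring ice to 0 °C and melt it: q₁ = 50.5×2.09×13.7 + 50.5×337.0 = 18464 J
Heat the water can supply cooling to 0 °C: 578.6×4.14×81.5 = 195225 J > q₁, so all ice melts.
Energy balance: 578.6×4.14×(81.5 − T) = 18464 + 50.5×4.14×(T − 0)
2395.404(81.5 − T) = 18464 + 209.07 T
195225 − 18464 = 2604.474 T
T = 176761 / 2604.474 = 67.87 °C

T_f = 67.9 °C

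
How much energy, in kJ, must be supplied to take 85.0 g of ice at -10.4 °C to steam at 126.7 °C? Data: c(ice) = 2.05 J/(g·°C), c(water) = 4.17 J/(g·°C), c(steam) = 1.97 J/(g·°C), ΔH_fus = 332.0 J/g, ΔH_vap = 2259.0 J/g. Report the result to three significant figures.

q1 (heat ice -10.4→0.0 °C): 85.0 × 2.05 × 10.4 = 1812 J
q2 (melt at 0 °C): 85.0 × 332.0 = 28220 J
q3 (heat water 0.0→100.0 °C): 85.0 × 4.17 × 100.0 = 35445 J
q4 (vaporize at 100 °C): 85.0 × 2259.0 = 192015 J
q5 (heat steam 100.0→126.7 °C): 85.0 × 1.97 × 26.7 = 4471 J
Total: 1812 + 28220 + 35445 + 192015 + 4471 = 261963 J = 262 kJ

q = 262 kJ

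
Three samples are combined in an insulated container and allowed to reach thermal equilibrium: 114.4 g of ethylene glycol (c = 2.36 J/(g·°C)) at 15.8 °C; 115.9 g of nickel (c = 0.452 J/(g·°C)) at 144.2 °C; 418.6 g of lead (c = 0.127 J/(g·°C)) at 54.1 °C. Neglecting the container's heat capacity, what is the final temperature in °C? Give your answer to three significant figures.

Σ mᵢcᵢ(T − Tᵢ) = 0  ⇒  T = Σ mᵢcᵢTᵢ / Σ mᵢcᵢ
Σ mᵢcᵢ = 114.4×2.36 + 115.9×0.452 + 418.6×0.127 = 375.5330
Σ mᵢcᵢTᵢ = 269.984×15.8 + 52.3868×144.2 + 53.1622×54.1 = 14696
T = 14696 / 375.5330 = 39.13 °C

T_f = 39.1 °C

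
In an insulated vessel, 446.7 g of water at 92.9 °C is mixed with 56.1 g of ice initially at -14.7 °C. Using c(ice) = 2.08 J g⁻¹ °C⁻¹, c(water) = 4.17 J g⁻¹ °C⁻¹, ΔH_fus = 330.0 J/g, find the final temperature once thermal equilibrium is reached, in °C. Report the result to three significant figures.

T_f = 72.9 °C

Heat to bring ice to 0 °C and melt it: q₁ = 56.1×2.08×14.7 + 56.1×330.0 = 20228 J
Heat the water can supply cooling to 0 °C: 446.7×4.17×92.9 = 173048 J > q₁, so all ice melts.
Energy balance: 446.7×4.17×(92.9 − T) = 20228 + 56.1×4.17×(T − 0)
1862.739(92.9 − T) = 20228 + 233.937 T
173048 − 20228 = 2096.676 T
T = 152820 / 2096.676 = 72.89 °C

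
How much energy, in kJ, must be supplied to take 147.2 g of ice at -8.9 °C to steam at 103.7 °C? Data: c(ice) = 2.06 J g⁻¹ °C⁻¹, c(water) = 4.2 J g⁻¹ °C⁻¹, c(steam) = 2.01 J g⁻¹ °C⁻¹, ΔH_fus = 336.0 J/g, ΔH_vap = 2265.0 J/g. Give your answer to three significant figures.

q1 (heat ice -8.9→0.0 °C): 147.2 × 2.06 × 8.9 = 2699 J
q2 (melt at 0 °C): 147.2 × 336.0 = 49459 J
q3 (heat water 0.0→100.0 °C): 147.2 × 4.2 × 100.0 = 61824 J
q4 (vaporize at 100 °C): 147.2 × 2265.0 = 333408 J
q5 (heat steam 100.0→103.7 °C): 147.2 × 2.01 × 3.7 = 1095 J
Total: 2699 + 49459 + 61824 + 333408 + 1095 = 448485 J = 448 kJ

q = 448 kJ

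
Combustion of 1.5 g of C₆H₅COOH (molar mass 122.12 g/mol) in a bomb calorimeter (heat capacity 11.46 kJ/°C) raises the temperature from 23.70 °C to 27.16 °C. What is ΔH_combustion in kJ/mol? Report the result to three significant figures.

ΔH = -3230 kJ/mol

ΔT = 27.16 − 23.70 = 3.46 °C
q_cal = C_cal × ΔT = 11.46 × 3.46 = 39.6516 kJ
n = 1.5 / 122.12 = 0.01228 mol
q_rxn = −q_cal = -39.6516 kJ
ΔH = -39.6516 / 0.01228 = -3229 kJ/mol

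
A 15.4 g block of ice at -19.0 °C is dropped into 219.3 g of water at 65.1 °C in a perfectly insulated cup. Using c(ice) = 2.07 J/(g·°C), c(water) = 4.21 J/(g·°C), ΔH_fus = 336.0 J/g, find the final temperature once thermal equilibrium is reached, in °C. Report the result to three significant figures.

T_f = 55.0 °C

Heat to bring ice to 0 °C and melt it: q₁ = 15.4×2.07×19.0 + 15.4×336.0 = 5780.1 J
Heat the water can supply cooling to 0 °C: 219.3×4.21×65.1 = 60103.8 J > q₁, so all ice melts.
Energy balance: 219.3×4.21×(65.1 − T) = 5780.1 + 15.4×4.21×(T − 0)
923.253(65.1 − T) = 5780.1 + 64.834 T
60103.8 − 5780.1 = 988.087 T
T = 54323.7 / 988.087 = 54.98 °C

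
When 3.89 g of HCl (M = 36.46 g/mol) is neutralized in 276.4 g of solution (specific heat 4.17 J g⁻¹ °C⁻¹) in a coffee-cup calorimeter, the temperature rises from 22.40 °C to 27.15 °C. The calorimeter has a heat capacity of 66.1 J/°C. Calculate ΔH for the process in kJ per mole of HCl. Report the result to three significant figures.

|ΔT| = |27.15 − 22.40| = 4.75 °C
|q_surr| = (276.4 × 4.17 + 66.1) × 4.75 = 1218.688 × 4.75 = 5789 J
n(HCl) = 3.89 / 36.46 = 0.1067 mol
Temperature rose, so q_rxn = −|q_surr| = -5.789 kJ
ΔH = q_rxn / n = -54.25 kJ/mol

ΔH = -54.3 kJ/mol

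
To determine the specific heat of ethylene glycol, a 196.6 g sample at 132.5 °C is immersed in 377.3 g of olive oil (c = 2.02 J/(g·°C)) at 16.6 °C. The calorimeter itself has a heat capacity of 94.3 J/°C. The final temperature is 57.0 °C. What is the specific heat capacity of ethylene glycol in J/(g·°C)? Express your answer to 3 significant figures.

q_gained = (377.3 × 2.02 + 94.3) × (57.0 − 16.6) = 34600 J
q_lost = 196.6 × c × (132.5 − 57.0) = 14843.3 c
Set equal: c = 34600 / 14843.3 = 2.33 J/(g·°C)

c = 2.33 J/(g·°C)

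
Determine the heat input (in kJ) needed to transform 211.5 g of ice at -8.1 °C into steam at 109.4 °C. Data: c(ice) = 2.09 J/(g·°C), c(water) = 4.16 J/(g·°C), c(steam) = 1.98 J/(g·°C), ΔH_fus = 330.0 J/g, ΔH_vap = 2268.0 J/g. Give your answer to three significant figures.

q = 645 kJ

q1 (heat ice -8.1→0.0 °C): 211.5 × 2.09 × 8.1 = 3580 J
q2 (melt at 0 °C): 211.5 × 330.0 = 69795 J
q3 (heat water 0.0→100.0 °C): 211.5 × 4.16 × 100.0 = 87984 J
q4 (vaporize at 100 °C): 211.5 × 2268.0 = 479682 J
q5 (heat steam 100.0→109.4 °C): 211.5 × 1.98 × 9.4 = 3936 J
Total: 3580 + 69795 + 87984 + 479682 + 3936 = 644977 J = 645 kJ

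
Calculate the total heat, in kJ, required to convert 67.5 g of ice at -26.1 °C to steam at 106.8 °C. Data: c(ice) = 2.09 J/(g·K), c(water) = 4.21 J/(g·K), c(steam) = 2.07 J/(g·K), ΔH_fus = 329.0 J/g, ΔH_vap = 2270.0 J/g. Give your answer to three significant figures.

q = 208 kJ

q1 (heat ice -26.1→0.0 °C): 67.5 × 2.09 × 26.1 = 3682 J
q2 (melt at 0 °C): 67.5 × 329.0 = 22208 J
q3 (heat water 0.0→100.0 °C): 67.5 × 4.21 × 100.0 = 28418 J
q4 (vaporize at 100 °C): 67.5 × 2270.0 = 153225 J
q5 (heat steam 100.0→106.8 °C): 67.5 × 2.07 × 6.8 = 950 J
Total: 3682 + 22208 + 28418 + 153225 + 950 = 208483 J = 208 kJ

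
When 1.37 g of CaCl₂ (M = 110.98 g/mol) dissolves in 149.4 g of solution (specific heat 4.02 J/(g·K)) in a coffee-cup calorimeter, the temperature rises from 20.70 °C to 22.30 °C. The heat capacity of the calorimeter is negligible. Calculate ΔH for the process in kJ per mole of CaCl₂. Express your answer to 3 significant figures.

ΔH = -77.8 kJ/mol

|ΔT| = |22.30 − 20.70| = 1.60 °C
|q_surr| = (149.4 × 4.02) × 1.60 = 600.588 × 1.60 = 960.94 J
n(CaCl₂) = 1.37 / 110.98 = 0.012345 mol
Temperature rose, so q_rxn = −|q_surr| = -0.96094 kJ
ΔH = q_rxn / n = -77.84 kJ/mol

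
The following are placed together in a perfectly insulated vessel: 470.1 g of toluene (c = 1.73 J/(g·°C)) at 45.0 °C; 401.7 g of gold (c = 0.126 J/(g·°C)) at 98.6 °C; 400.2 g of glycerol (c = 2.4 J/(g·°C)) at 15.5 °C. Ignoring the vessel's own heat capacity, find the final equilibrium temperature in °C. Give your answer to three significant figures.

Σ mᵢcᵢ(T − Tᵢ) = 0  ⇒  T = Σ mᵢcᵢTᵢ / Σ mᵢcᵢ
Σ mᵢcᵢ = 470.1×1.73 + 401.7×0.126 + 400.2×2.4 = 1824.3672
Σ mᵢcᵢTᵢ = 813.273×45.0 + 50.6142×98.6 + 960.48×15.5 = 56475
T = 56475 / 1824.3672 = 30.96 °C

T_f = 31.0 °C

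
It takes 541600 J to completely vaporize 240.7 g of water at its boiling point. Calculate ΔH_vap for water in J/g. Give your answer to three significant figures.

ΔH_vap = 2250 J/g

ΔH_vap = q / m = 541600 / 240.7 = 2250 J/g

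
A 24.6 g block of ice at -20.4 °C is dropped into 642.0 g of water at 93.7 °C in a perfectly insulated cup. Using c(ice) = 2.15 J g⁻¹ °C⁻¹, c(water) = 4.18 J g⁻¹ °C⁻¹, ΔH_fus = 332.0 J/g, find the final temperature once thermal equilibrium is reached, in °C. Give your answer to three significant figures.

T_f = 86.9 °C

Heat to bring ice to 0 °C and melt it: q₁ = 24.6×2.15×20.4 + 24.6×332.0 = 9246.2 J
Heat the water can supply cooling to 0 °C: 642.0×4.18×93.7 = 251450 J > q₁, so all ice melts.
Energy balance: 642.0×4.18×(93.7 − T) = 9246.2 + 24.6×4.18×(T − 0)
2683.56(93.7 − T) = 9246.2 + 102.828 T
251450 − 9246.2 = 2786.388 T
T = 242203.8 / 2786.388 = 86.92 °C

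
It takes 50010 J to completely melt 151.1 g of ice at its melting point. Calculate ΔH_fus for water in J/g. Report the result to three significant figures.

ΔH_fus = 331 J/g

ΔH_fus = q / m = 50010 / 151.1 = 331 J/g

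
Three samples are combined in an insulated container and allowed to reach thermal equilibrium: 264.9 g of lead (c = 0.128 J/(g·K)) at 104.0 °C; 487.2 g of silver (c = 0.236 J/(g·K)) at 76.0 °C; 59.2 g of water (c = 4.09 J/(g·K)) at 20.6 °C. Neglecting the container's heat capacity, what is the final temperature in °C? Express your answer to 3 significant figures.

Σ mᵢcᵢ(T − Tᵢ) = 0  ⇒  T = Σ mᵢcᵢTᵢ / Σ mᵢcᵢ
Σ mᵢcᵢ = 264.9×0.128 + 487.2×0.236 + 59.2×4.09 = 391.0144
Σ mᵢcᵢTᵢ = 33.9072×104.0 + 114.9792×76.0 + 242.128×20.6 = 17253
T = 17253 / 391.0144 = 44.12 °C

T_f = 44.1 °C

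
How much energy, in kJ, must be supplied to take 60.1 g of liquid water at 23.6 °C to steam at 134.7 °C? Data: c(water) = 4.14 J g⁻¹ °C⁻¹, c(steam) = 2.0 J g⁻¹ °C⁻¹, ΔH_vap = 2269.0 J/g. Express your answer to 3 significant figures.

q1 (heat water 23.6→100.0 °C): 60.1 × 4.14 × 76.4 = 19009 J
q2 (vaporize at 100 °C): 60.1 × 2269.0 = 136367 J
q3 (heat steam 100.0→134.7 °C): 60.1 × 2.0 × 34.7 = 4171 J
Total: 19009 + 136367 + 4171 = 159547 J = 160 kJ

q = 160 kJ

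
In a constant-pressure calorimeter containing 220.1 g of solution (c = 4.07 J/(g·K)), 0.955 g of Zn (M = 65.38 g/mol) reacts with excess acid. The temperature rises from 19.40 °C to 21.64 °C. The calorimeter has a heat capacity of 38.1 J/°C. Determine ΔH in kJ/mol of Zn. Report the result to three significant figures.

ΔH = -143 kJ/mol

|ΔT| = |21.64 − 19.40| = 2.24 °C
|q_surr| = (220.1 × 4.07 + 38.1) × 2.24 = 933.907 × 2.24 = 2092 J
n(Zn) = 0.955 / 65.38 = 0.01461 mol
Temperature rose, so q_rxn = −|q_surr| = -2.092 kJ
ΔH = q_rxn / n = -143.2 kJ/mol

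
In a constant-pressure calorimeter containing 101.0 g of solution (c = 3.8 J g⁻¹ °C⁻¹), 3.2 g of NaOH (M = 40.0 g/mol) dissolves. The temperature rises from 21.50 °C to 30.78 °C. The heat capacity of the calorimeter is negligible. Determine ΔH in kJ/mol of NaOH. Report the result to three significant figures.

ΔH = -44.5 kJ/mol

|ΔT| = |30.78 − 21.50| = 9.28 °C
|q_surr| = (101.0 × 3.8) × 9.28 = 383.8 × 9.28 = 3562 J
n(NaOH) = 3.2 / 40.0 = 0.08000 mol
Temperature rose, so q_rxn = −|q_surr| = -3.562 kJ
ΔH = q_rxn / n = -44.53 kJ/mol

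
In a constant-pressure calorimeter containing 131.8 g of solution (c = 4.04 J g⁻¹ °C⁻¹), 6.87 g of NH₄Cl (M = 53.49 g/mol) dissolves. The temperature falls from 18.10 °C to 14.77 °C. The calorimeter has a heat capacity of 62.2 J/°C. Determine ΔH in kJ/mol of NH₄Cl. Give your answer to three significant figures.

|ΔT| = |14.77 − 18.10| = 3.33 °C
|q_surr| = (131.8 × 4.04 + 62.2) × 3.33 = 594.672 × 3.33 = 1980 J
n(NH₄Cl) = 6.87 / 53.49 = 0.1284 mol
Temperature fell, so q_rxn = +|q_surr| = 1.980 kJ
ΔH = q_rxn / n = 15.42 kJ/mol

ΔH = 15.4 kJ/mol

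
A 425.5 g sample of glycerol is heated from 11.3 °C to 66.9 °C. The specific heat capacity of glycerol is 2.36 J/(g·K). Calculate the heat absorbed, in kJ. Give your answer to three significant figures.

q = m c ΔT = 425.5 × 2.36 × (66.9 − 11.3)
q = 425.5 × 2.36 × 55.6 = 55830 J = 55.8 kJ

q = 55.8 kJ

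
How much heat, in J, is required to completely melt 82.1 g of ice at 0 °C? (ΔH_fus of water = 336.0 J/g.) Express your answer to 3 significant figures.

q = m × ΔH_fus = 82.1 × 336.0 = 27590 J

q = 27600 J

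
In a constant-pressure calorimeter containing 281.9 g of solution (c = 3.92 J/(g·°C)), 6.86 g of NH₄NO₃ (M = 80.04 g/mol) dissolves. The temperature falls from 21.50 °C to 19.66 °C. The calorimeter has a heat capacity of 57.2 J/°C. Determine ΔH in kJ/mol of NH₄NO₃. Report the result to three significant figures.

ΔH = 25.0 kJ/mol

|ΔT| = |19.66 − 21.50| = 1.84 °C
|q_surr| = (281.9 × 3.92 + 57.2) × 1.84 = 1162.248 × 1.84 = 2139 J
n(NH₄NO₃) = 6.86 / 80.04 = 0.08571 mol
Temperature fell, so q_rxn = +|q_surr| = 2.139 kJ
ΔH = q_rxn / n = 24.96 kJ/mol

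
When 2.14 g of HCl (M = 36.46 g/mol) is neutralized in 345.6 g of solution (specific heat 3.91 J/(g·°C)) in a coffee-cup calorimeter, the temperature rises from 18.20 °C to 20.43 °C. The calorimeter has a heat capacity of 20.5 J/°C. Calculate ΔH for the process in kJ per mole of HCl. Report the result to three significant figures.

ΔH = -52.1 kJ/mol

|ΔT| = |20.43 − 18.20| = 2.23 °C
|q_surr| = (345.6 × 3.91 + 20.5) × 2.23 = 1371.796 × 2.23 = 3059 J
n(HCl) = 2.14 / 36.46 = 0.05869 mol
Temperature rose, so q_rxn = −|q_surr| = -3.059 kJ
ΔH = q_rxn / n = -52.12 kJ/mol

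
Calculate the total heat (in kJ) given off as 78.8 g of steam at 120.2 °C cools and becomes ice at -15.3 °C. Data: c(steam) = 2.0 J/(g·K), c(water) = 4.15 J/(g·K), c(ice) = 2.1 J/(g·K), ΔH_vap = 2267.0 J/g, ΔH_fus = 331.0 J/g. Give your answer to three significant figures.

q1 (cool steam 120.2→100 °C): 78.8 × 2.0 × 20.2 = 3184 J
q2 (condense at 100 °C): 78.8 × 2267.0 = 178640 J
q3 (cool water 100→0 °C): 78.8 × 4.15 × 100.0 = 32702 J
q4 (freeze at 0 °C): 78.8 × 331.0 = 26083 J
q5 (cool ice 0→-15.3 °C): 78.8 × 2.1 × 15.3 = 2532 J
Total: 3184 + 178640 + 32702 + 26083 + 2532 = 243141 J = 243 kJ

q = 243 kJ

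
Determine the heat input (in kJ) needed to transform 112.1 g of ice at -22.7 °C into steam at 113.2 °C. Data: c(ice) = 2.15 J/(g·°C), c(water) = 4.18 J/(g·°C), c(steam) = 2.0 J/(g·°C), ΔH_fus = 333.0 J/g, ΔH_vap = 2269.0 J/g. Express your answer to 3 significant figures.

q1 (heat ice -22.7→0.0 °C): 112.1 × 2.15 × 22.7 = 5471 J
q2 (melt at 0 °C): 112.1 × 333.0 = 37329 J
q3 (heat water 0.0→100.0 °C): 112.1 × 4.18 × 100.0 = 46858 J
q4 (vaporize at 100 °C): 112.1 × 2269.0 = 254355 J
q5 (heat steam 100.0→113.2 °C): 112.1 × 2.0 × 13.2 = 2959 J
Total: 5471 + 37329 + 46858 + 254355 + 2959 = 346972 J = 347 kJ

q = 347 kJ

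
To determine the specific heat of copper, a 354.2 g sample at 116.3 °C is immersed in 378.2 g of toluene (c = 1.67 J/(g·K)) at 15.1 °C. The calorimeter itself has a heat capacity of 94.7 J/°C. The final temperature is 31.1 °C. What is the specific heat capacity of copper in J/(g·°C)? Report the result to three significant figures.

c = 0.385 J/(g·°C)

q_gained = (378.2 × 1.67 + 94.7) × (31.1 − 15.1) = 11620 J
q_lost = 354.2 × c × (116.3 − 31.1) = 30177.84 c
Set equal: c = 11620 / 30177.84 = 0.385 J/(g·°C)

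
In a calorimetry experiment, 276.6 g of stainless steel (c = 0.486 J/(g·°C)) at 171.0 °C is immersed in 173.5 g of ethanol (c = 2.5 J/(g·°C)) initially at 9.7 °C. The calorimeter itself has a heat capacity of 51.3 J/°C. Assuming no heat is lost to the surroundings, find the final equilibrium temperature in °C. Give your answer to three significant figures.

T_f = 44.7 °C

Heat lost by stainless steel = heat gained by ethanol + calorimeter.
(276.6)(0.486)(171.0 − T) = [(173.5)(2.5) + 51.3](T − 9.7)
134.4276 (171.0 − T) = 485.05 (T − 9.7)
22987 − 134.4276 T = 485.05 T − 4705.0
27692.0 = 619.4776 T
T = 44.70 °C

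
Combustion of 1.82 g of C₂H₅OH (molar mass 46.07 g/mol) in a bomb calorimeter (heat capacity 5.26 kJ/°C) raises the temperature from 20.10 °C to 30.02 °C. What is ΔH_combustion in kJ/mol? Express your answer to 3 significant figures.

ΔT = 30.02 − 20.10 = 9.92 °C
q_cal = C_cal × ΔT = 5.26 × 9.92 = 52.1792 kJ
n = 1.82 / 46.07 = 0.03951 mol
q_rxn = −q_cal = -52.1792 kJ
ΔH = -52.1792 / 0.03951 = -1321 kJ/mol

ΔH = -1320 kJ/mol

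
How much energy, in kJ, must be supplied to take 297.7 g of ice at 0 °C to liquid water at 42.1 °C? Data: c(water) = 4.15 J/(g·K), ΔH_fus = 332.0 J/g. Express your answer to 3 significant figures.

q1 (melt at 0 °C): 297.7 × 332.0 = 98836 J
q2 (heat water 0.0→42.1 °C): 297.7 × 4.15 × 42.1 = 52013 J
Total: 98836 + 52013 = 150849 J = 151 kJ

q = 151 kJ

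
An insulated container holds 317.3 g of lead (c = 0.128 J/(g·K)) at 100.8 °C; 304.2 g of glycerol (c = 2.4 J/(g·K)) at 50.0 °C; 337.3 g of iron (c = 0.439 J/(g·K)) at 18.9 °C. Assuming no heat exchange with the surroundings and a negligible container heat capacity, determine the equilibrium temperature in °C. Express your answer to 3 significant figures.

Σ mᵢcᵢ(T − Tᵢ) = 0  ⇒  T = Σ mᵢcᵢTᵢ / Σ mᵢcᵢ
Σ mᵢcᵢ = 317.3×0.128 + 304.2×2.4 + 337.3×0.439 = 918.7691
Σ mᵢcᵢTᵢ = 40.6144×100.8 + 730.08×50.0 + 148.0747×18.9 = 43397
T = 43397 / 918.7691 = 47.23 °C

T_f = 47.2 °C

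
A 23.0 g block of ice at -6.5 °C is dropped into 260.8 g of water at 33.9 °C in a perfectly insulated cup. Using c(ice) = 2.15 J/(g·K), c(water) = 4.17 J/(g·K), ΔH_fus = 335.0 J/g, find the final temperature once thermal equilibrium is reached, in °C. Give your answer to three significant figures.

T_f = 24.4 °C

Heat to bring ice to 0 °C and melt it: q₁ = 23.0×2.15×6.5 + 23.0×335.0 = 8026.4 J
Heat the water can supply cooling to 0 °C: 260.8×4.17×33.9 = 36867.5 J > q₁, so all ice melts.
Energy balance: 260.8×4.17×(33.9 − T) = 8026.4 + 23.0×4.17×(T − 0)
1087.536(33.9 − T) = 8026.4 + 95.91 T
36867.5 − 8026.4 = 1183.446 T
T = 28841.1 / 1183.446 = 24.37 °C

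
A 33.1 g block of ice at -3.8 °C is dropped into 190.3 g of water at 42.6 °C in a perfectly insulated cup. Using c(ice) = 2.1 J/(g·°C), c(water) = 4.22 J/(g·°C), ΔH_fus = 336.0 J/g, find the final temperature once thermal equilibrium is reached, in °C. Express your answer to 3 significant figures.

T_f = 24.2 °C

Heat to bring ice to 0 °C and melt it: q₁ = 33.1×2.1×3.8 + 33.1×336.0 = 11386 J
Heat the water can supply cooling to 0 °C: 190.3×4.22×42.6 = 34210.6 J > q₁, so all ice melts.
Energy balance: 190.3×4.22×(42.6 − T) = 11386 + 33.1×4.22×(T − 0)
803.066(42.6 − T) = 11386 + 139.682 T
34210.6 − 11386 = 942.748 T
T = 22824.6 / 942.748 = 24.21 °C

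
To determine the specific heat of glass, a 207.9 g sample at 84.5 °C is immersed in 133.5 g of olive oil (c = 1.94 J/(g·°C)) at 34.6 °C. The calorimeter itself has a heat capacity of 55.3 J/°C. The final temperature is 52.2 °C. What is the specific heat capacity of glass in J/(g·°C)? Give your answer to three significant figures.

q_gained = (133.5 × 1.94 + 55.3) × (52.2 − 34.6) = 5532 J
q_lost = 207.9 × c × (84.5 − 52.2) = 6715.17 c
Set equal: c = 5532 / 6715.17 = 0.824 J/(g·°C)

c = 0.824 J/(g·°C)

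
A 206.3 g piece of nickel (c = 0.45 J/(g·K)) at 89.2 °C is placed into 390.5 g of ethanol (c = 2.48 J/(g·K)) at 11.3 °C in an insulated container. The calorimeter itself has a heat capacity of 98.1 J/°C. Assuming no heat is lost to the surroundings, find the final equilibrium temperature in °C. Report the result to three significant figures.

Heat lost by nickel = heat gained by ethanol + calorimeter.
(206.3)(0.45)(89.2 − T) = [(390.5)(2.48) + 98.1](T − 11.3)
92.835 (89.2 − T) = 1066.54 (T − 11.3)
8280.9 − 92.835 T = 1066.54 T − 12052
20332.9 = 1159.375 T
T = 17.54 °C

T_f = 17.5 °C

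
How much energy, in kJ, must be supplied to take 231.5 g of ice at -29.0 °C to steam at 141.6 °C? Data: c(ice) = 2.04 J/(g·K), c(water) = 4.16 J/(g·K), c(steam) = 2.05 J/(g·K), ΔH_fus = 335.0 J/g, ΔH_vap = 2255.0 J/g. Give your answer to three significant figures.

q = 729 kJ

q1 (heat ice -29.0→0.0 °C): 231.5 × 2.04 × 29.0 = 13696 J
q2 (melt at 0 °C): 231.5 × 335.0 = 77553 J
q3 (heat water 0.0→100.0 °C): 231.5 × 4.16 × 100.0 = 96304 J
q4 (vaporize at 100 °C): 231.5 × 2255.0 = 522033 J
q5 (heat steam 100.0→141.6 °C): 231.5 × 2.05 × 41.6 = 19742 J
Total: 13696 + 77553 + 96304 + 522033 + 19742 = 729328 J = 729 kJ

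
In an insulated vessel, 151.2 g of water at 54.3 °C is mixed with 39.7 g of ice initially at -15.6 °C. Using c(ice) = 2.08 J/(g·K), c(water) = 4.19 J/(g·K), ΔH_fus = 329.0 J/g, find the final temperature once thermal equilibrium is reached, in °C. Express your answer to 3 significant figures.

Heat to bring ice to 0 °C and melt it: q₁ = 39.7×2.08×15.6 + 39.7×329.0 = 14349 J
Heat the water can supply cooling to 0 °C: 151.2×4.19×54.3 = 34400.6 J > q₁, so all ice melts.
Energy balance: 151.2×4.19×(54.3 − T) = 14349 + 39.7×4.19×(T − 0)
633.528(54.3 − T) = 14349 + 166.343 T
34400.6 − 14349 = 799.871 T
T = 20051.6 / 799.871 = 25.07 °C

T_f = 25.1 °C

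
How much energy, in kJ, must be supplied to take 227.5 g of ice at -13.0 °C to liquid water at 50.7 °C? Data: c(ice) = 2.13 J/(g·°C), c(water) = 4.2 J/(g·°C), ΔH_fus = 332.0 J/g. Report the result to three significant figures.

q1 (heat ice -13.0→0.0 °C): 227.5 × 2.13 × 13.0 = 6299 J
q2 (melt at 0 °C): 227.5 × 332.0 = 75530 J
q3 (heat water 0.0→50.7 °C): 227.5 × 4.2 × 50.7 = 48444 J
Total: 6299 + 75530 + 48444 = 130273 J = 130 kJ

q = 130 kJ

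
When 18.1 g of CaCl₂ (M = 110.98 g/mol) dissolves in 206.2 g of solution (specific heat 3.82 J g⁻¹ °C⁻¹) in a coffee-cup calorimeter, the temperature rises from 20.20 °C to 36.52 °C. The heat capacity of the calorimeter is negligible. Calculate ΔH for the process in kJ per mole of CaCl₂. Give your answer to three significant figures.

ΔH = -78.8 kJ/mol

|ΔT| = |36.52 − 20.20| = 16.32 °C
|q_surr| = (206.2 × 3.82) × 16.32 = 787.684 × 16.32 = 12860 J
n(CaCl₂) = 18.1 / 110.98 = 0.1631 mol
Temperature rose, so q_rxn = −|q_surr| = -12.86 kJ
ΔH = q_rxn / n = -78.847 kJ/mol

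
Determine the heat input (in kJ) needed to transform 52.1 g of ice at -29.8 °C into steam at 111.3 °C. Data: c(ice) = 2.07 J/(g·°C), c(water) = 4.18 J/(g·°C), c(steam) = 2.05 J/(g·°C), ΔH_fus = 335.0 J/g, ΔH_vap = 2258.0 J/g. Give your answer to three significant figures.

q1 (heat ice -29.8→0.0 °C): 52.1 × 2.07 × 29.8 = 3214 J
q2 (melt at 0 °C): 52.1 × 335.0 = 17454 J
q3 (heat water 0.0→100.0 °C): 52.1 × 4.18 × 100.0 = 21778 J
q4 (vaporize at 100 °C): 52.1 × 2258.0 = 117642 J
q5 (heat steam 100.0→111.3 °C): 52.1 × 2.05 × 11.3 = 1207 J
Total: 3214 + 17454 + 21778 + 117642 + 1207 = 161295 J = 161 kJ

q = 161 kJ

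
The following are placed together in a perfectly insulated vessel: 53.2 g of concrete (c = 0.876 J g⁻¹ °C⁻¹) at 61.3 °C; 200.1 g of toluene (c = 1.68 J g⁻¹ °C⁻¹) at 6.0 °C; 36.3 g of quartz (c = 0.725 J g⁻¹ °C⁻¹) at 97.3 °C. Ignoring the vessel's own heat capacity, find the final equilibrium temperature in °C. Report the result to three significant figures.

T_f = 18.2 °C

Σ mᵢcᵢ(T − Tᵢ) = 0  ⇒  T = Σ mᵢcᵢTᵢ / Σ mᵢcᵢ
Σ mᵢcᵢ = 53.2×0.876 + 200.1×1.68 + 36.3×0.725 = 409.0887
Σ mᵢcᵢTᵢ = 46.6032×61.3 + 336.168×6.0 + 26.3175×97.3 = 7434.5
T = 7434.5 / 409.0887 = 18.17 °C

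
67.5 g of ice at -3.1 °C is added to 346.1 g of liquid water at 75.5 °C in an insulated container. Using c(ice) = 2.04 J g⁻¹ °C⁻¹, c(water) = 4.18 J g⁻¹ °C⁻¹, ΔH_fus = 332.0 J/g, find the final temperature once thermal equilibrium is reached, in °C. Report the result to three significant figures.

Heat to bring ice to 0 °C and melt it: q₁ = 67.5×2.04×3.1 + 67.5×332.0 = 22837 J
Heat the water can supply cooling to 0 °C: 346.1×4.18×75.5 = 109226 J > q₁, so all ice melts.
Energy balance: 346.1×4.18×(75.5 − T) = 22837 + 67.5×4.18×(T − 0)
1446.698(75.5 − T) = 22837 + 282.15 T
109226 − 22837 = 1728.848 T
T = 86389 / 1728.848 = 49.97 °C

T_f = 50.0 °C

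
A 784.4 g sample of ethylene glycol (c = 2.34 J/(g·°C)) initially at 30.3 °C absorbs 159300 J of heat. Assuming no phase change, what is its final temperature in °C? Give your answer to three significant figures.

T_f = 117 °C

ΔT = q / (m c) = 159300 / (784.4 × 2.34) = 86.79 °C
T_f = 30.3 + 86.79 = 117.09 °C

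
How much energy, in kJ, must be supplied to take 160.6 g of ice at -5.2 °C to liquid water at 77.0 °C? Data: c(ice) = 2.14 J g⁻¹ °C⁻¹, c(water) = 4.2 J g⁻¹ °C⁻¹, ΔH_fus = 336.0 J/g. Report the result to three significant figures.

q1 (heat ice -5.2→0.0 °C): 160.6 × 2.14 × 5.2 = 1787 J
q2 (melt at 0 °C): 160.6 × 336.0 = 53962 J
q3 (heat water 0.0→77.0 °C): 160.6 × 4.2 × 77.0 = 51938 J
Total: 1787 + 53962 + 51938 = 107687 J = 108 kJ

q = 108 kJ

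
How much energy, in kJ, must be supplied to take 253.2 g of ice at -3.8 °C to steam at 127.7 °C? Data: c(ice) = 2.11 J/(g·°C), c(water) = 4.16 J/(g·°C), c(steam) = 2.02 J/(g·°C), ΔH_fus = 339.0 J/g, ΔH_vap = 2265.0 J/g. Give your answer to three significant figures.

q1 (heat ice -3.8→0.0 °C): 253.2 × 2.11 × 3.8 = 2030 J
q2 (melt at 0 °C): 253.2 × 339.0 = 85835 J
q3 (heat water 0.0→100.0 °C): 253.2 × 4.16 × 100.0 = 105331 J
q4 (vaporize at 100 °C): 253.2 × 2265.0 = 573498 J
q5 (heat steam 100.0→127.7 °C): 253.2 × 2.02 × 27.7 = 14168 J
Total: 2030 + 85835 + 105331 + 573498 + 14168 = 780862 J = 781 kJ

q = 781 kJ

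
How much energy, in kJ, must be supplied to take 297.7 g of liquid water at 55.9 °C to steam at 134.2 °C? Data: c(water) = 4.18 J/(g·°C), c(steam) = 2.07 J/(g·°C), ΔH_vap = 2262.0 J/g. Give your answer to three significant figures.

q = 749 kJ

q1 (heat water 55.9→100.0 °C): 297.7 × 4.18 × 44.1 = 54877 J
q2 (vaporize at 100 °C): 297.7 × 2262.0 = 673397 J
q3 (heat steam 100.0→134.2 °C): 297.7 × 2.07 × 34.2 = 21075 J
Total: 54877 + 673397 + 21075 = 749349 J = 749 kJ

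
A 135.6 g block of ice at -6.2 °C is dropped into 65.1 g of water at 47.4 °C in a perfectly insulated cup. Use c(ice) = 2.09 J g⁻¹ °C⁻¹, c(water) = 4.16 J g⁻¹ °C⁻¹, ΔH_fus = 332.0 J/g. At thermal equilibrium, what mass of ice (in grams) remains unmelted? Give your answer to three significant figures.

Heat to warm all ice to 0 °C: 135.6×2.09×6.2 = 1757.1 J
Heat released by water cooling to 0 °C: 65.1×4.16×47.4 = 12837 J
12837 J < 1757.1 + 135.6×332.0 = 46776.3 J, so not all ice melts; final T = 0 °C.
Heat left for melting: 12837 − 1757.1 = 11079.9 J
Mass melted = 11079.9 / 332.0 = 33.37 g
Ice remaining = 135.6 − 33.37 = 102.23 g

m_ice remaining = 102 g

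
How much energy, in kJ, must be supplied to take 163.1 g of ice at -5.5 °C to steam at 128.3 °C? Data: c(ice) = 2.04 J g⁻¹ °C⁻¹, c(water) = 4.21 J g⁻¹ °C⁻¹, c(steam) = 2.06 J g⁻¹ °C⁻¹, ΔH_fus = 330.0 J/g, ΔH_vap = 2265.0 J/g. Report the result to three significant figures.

q = 503 kJ

q1 (heat ice -5.5→0.0 °C): 163.1 × 2.04 × 5.5 = 1830 J
q2 (melt at 0 °C): 163.1 × 330.0 = 53823 J
q3 (heat water 0.0→100.0 °C): 163.1 × 4.21 × 100.0 = 68665 J
q4 (vaporize at 100 °C): 163.1 × 2265.0 = 369422 J
q5 (heat steam 100.0→128.3 °C): 163.1 × 2.06 × 28.3 = 9508 J
Total: 1830 + 53823 + 68665 + 369422 + 9508 = 503248 J = 503 kJ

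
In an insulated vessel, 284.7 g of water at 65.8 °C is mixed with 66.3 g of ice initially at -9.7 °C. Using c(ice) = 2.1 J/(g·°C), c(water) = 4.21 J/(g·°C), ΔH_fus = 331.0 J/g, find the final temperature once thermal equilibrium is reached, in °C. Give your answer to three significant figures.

T_f = 37.6 °C

Heat to bring ice to 0 °C and melt it: q₁ = 66.3×2.1×9.7 + 66.3×331.0 = 23296 J
Heat the water can supply cooling to 0 °C: 284.7×4.21×65.8 = 78867.0 J > q₁, so all ice melts.
Energy balance: 284.7×4.21×(65.8 − T) = 23296 + 66.3×4.21×(T − 0)
1198.587(65.8 − T) = 23296 + 279.123 T
78867.0 − 23296 = 1477.710 T
T = 55571.0 / 1477.710 = 37.61 °C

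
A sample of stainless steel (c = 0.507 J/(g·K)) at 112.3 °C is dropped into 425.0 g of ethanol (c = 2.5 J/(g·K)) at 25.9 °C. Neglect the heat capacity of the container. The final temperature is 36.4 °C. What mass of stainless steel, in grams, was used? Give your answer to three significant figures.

q_gained = (425.0 × 2.5) × (36.4 − 25.9) = 11160 J
q_lost = m × 0.507 × (112.3 − 36.4) = 38.4813 m
m = 11160 / 38.4813 = 290 g

m = 290 g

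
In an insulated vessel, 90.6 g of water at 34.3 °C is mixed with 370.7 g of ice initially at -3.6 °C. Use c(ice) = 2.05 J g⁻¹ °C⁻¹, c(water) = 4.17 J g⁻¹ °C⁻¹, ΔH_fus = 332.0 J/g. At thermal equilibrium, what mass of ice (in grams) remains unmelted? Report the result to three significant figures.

Heat to warm all ice to 0 °C: 370.7×2.05×3.6 = 2735.8 J
Heat released by water cooling to 0 °C: 90.6×4.17×34.3 = 12959 J
12959 J < 2735.8 + 370.7×332.0 = 125808.2 J, so not all ice melts; final T = 0 °C.
Heat left for melting: 12959 − 2735.8 = 10223.2 J
Mass melted = 10223.2 / 332.0 = 30.79 g
Ice remaining = 370.7 − 30.79 = 339.91 g

m_ice remaining = 340 g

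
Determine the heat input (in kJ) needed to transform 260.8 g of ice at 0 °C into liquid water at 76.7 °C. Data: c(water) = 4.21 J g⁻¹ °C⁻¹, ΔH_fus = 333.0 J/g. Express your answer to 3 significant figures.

q = 171 kJ

q1 (melt at 0 °C): 260.8 × 333.0 = 86846 J
q2 (heat water 0.0→76.7 °C): 260.8 × 4.21 × 76.7 = 84214 J
Total: 86846 + 84214 = 171060 J = 171 kJ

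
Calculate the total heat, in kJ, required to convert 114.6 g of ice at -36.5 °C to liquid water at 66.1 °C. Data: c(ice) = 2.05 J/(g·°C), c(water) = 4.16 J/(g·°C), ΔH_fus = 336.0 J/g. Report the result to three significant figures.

q1 (heat ice -36.5→0.0 °C): 114.6 × 2.05 × 36.5 = 8575 J
q2 (melt at 0 °C): 114.6 × 336.0 = 38506 J
q3 (heat water 0.0→66.1 °C): 114.6 × 4.16 × 66.1 = 31512 J
Total: 8575 + 38506 + 31512 = 78593 J = 78.6 kJ

q = 78.6 kJ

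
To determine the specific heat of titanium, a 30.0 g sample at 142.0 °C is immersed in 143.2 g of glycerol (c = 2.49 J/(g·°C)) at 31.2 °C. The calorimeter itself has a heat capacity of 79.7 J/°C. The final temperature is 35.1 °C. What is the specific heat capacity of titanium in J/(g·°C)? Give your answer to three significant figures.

q_gained = (143.2 × 2.49 + 79.7) × (35.1 − 31.2) = 1701.4 J
q_lost = 30.0 × c × (142.0 − 35.1) = 3207 c
Set equal: c = 1701.4 / 3207 = 0.531 J/(g·°C)

c = 0.531 J/(g·°C)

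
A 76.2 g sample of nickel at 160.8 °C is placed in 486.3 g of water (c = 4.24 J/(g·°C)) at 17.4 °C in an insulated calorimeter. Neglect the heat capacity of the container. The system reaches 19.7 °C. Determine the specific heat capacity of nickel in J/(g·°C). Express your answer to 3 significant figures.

q_gained = (486.3 × 4.24) × (19.7 − 17.4) = 4742 J
q_lost = 76.2 × c × (160.8 − 19.7) = 10751.82 c
Set equal: c = 4742 / 10751.82 = 0.441 J/(g·°C)

c = 0.441 J/(g·°C)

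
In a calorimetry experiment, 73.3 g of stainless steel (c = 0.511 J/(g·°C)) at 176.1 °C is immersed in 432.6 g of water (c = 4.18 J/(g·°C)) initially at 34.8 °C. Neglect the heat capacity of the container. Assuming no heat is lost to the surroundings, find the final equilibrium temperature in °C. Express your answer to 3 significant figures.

T_f = 37.7 °C

Heat lost by stainless steel = heat gained by water.
(73.3)(0.511)(176.1 − T) = (432.6)(4.18)(T − 34.8)
37.4563 (176.1 − T) = 1808.268 (T − 34.8)
6596.1 − 37.4563 T = 1808.268 T − 62928
69524.1 = 1845.7243 T
T = 37.67 °C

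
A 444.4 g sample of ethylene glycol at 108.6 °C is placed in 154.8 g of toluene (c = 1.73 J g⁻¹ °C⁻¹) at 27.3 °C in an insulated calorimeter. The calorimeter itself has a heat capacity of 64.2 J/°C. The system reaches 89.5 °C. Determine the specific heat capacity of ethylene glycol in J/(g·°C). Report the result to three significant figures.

c = 2.43 J/(g·°C)

q_gained = (154.8 × 1.73 + 64.2) × (89.5 − 27.3) = 20650 J
q_lost = 444.4 × c × (108.6 − 89.5) = 8488.04 c
Set equal: c = 20650 / 8488.04 = 2.43 J/(g·°C)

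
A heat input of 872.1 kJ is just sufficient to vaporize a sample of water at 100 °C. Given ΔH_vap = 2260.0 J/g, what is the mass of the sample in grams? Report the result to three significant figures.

m = q / ΔH_vap = 872100 J / 2260.0 J/g = 386 g

m = 386 g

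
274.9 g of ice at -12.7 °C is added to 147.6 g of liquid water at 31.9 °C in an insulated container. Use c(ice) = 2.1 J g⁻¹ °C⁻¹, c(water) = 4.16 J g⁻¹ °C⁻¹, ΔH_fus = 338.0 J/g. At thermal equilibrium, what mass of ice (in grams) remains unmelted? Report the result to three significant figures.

m_ice remaining = 239 g

Heat to warm all ice to 0 °C: 274.9×2.1×12.7 = 7331.6 J
Heat released by water cooling to 0 °C: 147.6×4.16×31.9 = 19587 J
19587 J < 7331.6 + 274.9×338.0 = 100247.8 J, so not all ice melts; final T = 0 °C.
Heat left for melting: 19587 − 7331.6 = 12255.4 J
Mass melted = 12255.4 / 338.0 = 36.26 g
Ice remaining = 274.9 − 36.26 = 238.64 g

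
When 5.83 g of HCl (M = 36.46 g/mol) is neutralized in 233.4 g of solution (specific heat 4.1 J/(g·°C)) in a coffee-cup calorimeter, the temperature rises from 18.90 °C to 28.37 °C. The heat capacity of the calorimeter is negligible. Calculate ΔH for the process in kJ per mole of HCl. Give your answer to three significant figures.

|ΔT| = |28.37 − 18.90| = 9.47 °C
|q_surr| = (233.4 × 4.1) × 9.47 = 956.94 × 9.47 = 9062 J
n(HCl) = 5.83 / 36.46 = 0.1599 mol
Temperature rose, so q_rxn = −|q_surr| = -9.062 kJ
ΔH = q_rxn / n = -56.67 kJ/mol

ΔH = -56.7 kJ/mol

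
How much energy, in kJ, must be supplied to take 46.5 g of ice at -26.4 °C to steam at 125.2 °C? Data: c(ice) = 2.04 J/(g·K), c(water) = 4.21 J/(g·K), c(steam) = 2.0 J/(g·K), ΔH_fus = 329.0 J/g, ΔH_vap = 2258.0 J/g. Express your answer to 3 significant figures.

q1 (heat ice -26.4→0.0 °C): 46.5 × 2.04 × 26.4 = 2504 J
q2 (melt at 0 °C): 46.5 × 329.0 = 15299 J
q3 (heat water 0.0→100.0 °C): 46.5 × 4.21 × 100.0 = 19577 J
q4 (vaporize at 100 °C): 46.5 × 2258.0 = 104997 J
q5 (heat steam 100.0→125.2 °C): 46.5 × 2.0 × 25.2 = 2344 J
Total: 2504 + 15299 + 19577 + 104997 + 2344 = 144721 J = 145 kJ

q = 145 kJ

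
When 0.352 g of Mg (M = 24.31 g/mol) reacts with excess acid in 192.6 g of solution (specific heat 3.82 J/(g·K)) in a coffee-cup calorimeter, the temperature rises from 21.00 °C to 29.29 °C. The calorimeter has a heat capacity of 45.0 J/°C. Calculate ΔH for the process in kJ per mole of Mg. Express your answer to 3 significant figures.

ΔH = -447 kJ/mol

|ΔT| = |29.29 − 21.00| = 8.29 °C
|q_surr| = (192.6 × 3.82 + 45.0) × 8.29 = 780.732 × 8.29 = 6472 J
n(Mg) = 0.352 / 24.31 = 0.01448 mol
Temperature rose, so q_rxn = −|q_surr| = -6.472 kJ
ΔH = q_rxn / n = -447.0 kJ/mol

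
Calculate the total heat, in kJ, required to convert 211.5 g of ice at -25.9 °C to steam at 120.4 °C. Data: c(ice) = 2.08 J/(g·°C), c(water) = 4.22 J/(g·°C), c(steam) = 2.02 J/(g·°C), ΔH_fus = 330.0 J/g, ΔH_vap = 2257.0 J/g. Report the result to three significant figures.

q = 657 kJ

q1 (heat ice -25.9→0.0 °C): 211.5 × 2.08 × 25.9 = 11394 J
q2 (melt at 0 °C): 211.5 × 330.0 = 69795 J
q3 (heat water 0.0→100.0 °C): 211.5 × 4.22 × 100.0 = 89253 J
q4 (vaporize at 100 °C): 211.5 × 2257.0 = 477356 J
q5 (heat steam 100.0→120.4 °C): 211.5 × 2.02 × 20.4 = 8715 J
Total: 11394 + 69795 + 89253 + 477356 + 8715 = 656513 J = 657 kJ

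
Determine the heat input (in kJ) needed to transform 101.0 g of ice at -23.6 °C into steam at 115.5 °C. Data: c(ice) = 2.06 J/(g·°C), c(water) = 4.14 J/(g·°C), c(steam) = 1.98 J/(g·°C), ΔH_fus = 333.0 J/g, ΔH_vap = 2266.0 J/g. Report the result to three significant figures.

q1 (heat ice -23.6→0.0 °C): 101.0 × 2.06 × 23.6 = 4910 J
q2 (melt at 0 °C): 101.0 × 333.0 = 33633 J
q3 (heat water 0.0→100.0 °C): 101.0 × 4.14 × 100.0 = 41814 J
q4 (vaporize at 100 °C): 101.0 × 2266.0 = 228866 J
q5 (heat steam 100.0→115.5 °C): 101.0 × 1.98 × 15.5 = 3100 J
Total: 4910 + 33633 + 41814 + 228866 + 3100 = 312323 J = 312 kJ

q = 312 kJ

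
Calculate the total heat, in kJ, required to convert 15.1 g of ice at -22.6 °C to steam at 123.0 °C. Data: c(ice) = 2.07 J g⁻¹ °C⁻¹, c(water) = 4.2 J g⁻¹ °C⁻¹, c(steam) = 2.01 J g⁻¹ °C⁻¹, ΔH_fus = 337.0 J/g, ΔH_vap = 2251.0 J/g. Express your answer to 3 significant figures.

q = 46.8 kJ

q1 (heat ice -22.6→0.0 °C): 15.1 × 2.07 × 22.6 = 706 J
q2 (melt at 0 °C): 15.1 × 337.0 = 5089 J
q3 (heat water 0.0→100.0 °C): 15.1 × 4.2 × 100.0 = 6342 J
q4 (vaporize at 100 °C): 15.1 × 2251.0 = 33990 J
q5 (heat steam 100.0→123.0 °C): 15.1 × 2.01 × 23.0 = 698 J
Total: 706 + 5089 + 6342 + 33990 + 698 = 46825 J = 46.8 kJ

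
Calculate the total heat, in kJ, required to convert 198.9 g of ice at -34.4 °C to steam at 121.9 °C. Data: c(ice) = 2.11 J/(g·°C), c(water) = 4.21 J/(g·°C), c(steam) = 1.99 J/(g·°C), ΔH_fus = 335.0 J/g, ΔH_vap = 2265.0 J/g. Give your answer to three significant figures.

q1 (heat ice -34.4→0.0 °C): 198.9 × 2.11 × 34.4 = 14437 J
q2 (melt at 0 °C): 198.9 × 335.0 = 66632 J
q3 (heat water 0.0→100.0 °C): 198.9 × 4.21 × 100.0 = 83737 J
q4 (vaporize at 100 °C): 198.9 × 2265.0 = 450509 J
q5 (heat steam 100.0→121.9 °C): 198.9 × 1.99 × 21.9 = 8668 J
Total: 14437 + 66632 + 83737 + 450509 + 8668 = 623983 J = 624 kJ

q = 624 kJ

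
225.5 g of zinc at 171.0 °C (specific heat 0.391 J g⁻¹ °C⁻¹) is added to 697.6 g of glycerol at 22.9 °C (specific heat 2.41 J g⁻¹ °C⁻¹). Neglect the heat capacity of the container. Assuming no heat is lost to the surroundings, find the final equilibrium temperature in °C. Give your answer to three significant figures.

Heat lost by zinc = heat gained by glycerol.
(225.5)(0.391)(171.0 − T) = (697.6)(2.41)(T − 22.9)
88.1705 (171.0 − T) = 1681.216 (T − 22.9)
15077 − 88.1705 T = 1681.216 T − 38500
53577 = 1769.3865 T
T = 30.28 °C

T_f = 30.3 °C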